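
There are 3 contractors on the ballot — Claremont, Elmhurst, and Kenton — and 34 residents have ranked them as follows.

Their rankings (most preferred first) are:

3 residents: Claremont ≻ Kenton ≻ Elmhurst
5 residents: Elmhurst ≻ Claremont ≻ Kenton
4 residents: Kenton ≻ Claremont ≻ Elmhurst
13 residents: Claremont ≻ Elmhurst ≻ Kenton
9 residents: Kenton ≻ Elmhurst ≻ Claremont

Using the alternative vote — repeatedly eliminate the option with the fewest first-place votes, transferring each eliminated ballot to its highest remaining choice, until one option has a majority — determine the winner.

Round 1: Claremont 16, Kenton 13, Elmhurst 5. Elmhurst has the fewest and is eliminated.
Round 2: Claremont 21, Kenton 13. Claremont has a majority.

Claremont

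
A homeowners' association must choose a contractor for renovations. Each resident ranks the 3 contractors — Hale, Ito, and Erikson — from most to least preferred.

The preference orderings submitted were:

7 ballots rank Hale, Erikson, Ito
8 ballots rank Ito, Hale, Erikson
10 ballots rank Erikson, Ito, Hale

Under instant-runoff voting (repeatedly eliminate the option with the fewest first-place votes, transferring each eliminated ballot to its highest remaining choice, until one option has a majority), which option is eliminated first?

Round 1: Erikson 10, Ito 8, Hale 7. Hale has the fewest and is eliminated.
Round 2: Erikson 17, Ito 8. Erikson has a majority.

Hale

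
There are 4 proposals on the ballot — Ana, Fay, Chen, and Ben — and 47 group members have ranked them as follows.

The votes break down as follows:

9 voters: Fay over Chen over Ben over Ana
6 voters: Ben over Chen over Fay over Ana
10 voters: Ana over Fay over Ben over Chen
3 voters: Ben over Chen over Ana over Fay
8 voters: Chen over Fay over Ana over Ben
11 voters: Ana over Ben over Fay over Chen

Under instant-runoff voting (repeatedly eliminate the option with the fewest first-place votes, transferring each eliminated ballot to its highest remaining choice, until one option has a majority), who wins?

Round 1: Ana 21, Fay 9, Ben 9, Chen 8. Chen has the fewest and is eliminated.
Round 2: Ana 21, Fay 17, Ben 9. Ben has the fewest and is eliminated.
Round 3: Ana 24, Fay 23. Ana has a majority.

Ana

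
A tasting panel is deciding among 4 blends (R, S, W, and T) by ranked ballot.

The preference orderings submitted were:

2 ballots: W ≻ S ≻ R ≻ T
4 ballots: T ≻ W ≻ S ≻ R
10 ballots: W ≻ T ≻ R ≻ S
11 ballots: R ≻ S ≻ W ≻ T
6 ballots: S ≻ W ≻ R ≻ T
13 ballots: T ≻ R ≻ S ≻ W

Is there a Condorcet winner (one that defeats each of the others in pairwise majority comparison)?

No

Head-to-head results (46 voters total):
R vs S: R wins 34–12.
R vs W: R wins 24–22.
R vs T: T wins 27–19.
S vs W: S wins 30–16.
S vs T: T wins 27–19.
W vs T: W wins 29–17.
No candidate beats all others: R beats W beats T beats R, a majority cycle.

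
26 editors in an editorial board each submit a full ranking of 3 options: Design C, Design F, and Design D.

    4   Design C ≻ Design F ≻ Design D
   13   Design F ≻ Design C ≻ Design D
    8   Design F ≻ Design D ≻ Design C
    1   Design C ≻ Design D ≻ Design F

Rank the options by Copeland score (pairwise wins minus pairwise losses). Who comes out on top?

Pairwise results:
  Design C vs Design F: Design F wins 21–5.
  Design C vs Design D: Design C wins 18–8.
  Design F vs Design D: Design F wins 25–1.
Copeland scores (wins − losses):
  Design C: 1 − 1 = 0
  Design F: 2 − 0 = 2
  Design D: 0 − 2 = -2
Design F has the best Copeland score.

Design F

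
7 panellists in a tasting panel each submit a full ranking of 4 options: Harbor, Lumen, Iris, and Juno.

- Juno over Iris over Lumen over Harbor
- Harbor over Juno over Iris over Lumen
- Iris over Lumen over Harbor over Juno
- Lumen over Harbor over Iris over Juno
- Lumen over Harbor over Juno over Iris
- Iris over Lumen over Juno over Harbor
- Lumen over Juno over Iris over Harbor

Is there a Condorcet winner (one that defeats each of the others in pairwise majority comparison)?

Head-to-head results (7 voters total):
Harbor vs Lumen: Lumen wins 6–1.
Harbor vs Iris: Iris wins 4–3.
Harbor vs Juno: Harbor wins 4–3.
Lumen vs Iris: Iris wins 4–3.
Lumen vs Juno: Lumen wins 5–2.
Iris vs Juno: Juno wins 4–3.
No candidate beats all others: Harbor beats Juno beats Iris beats Harbor, a majority cycle.

No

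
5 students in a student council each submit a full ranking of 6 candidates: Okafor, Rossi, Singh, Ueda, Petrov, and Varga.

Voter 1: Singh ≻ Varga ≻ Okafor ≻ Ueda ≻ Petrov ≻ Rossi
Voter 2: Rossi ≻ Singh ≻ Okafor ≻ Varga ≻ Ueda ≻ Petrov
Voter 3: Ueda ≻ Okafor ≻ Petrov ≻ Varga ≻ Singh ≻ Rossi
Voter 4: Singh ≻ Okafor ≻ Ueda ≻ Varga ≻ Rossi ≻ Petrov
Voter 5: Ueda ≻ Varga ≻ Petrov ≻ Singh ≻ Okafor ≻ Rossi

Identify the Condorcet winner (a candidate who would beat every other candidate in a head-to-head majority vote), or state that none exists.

Head-to-head results (5 voters total):
Okafor vs Rossi: Okafor wins 4–1.
Okafor vs Singh: Singh wins 4–1.
Okafor vs Ueda: Okafor wins 3–2.
Okafor vs Petrov: Okafor wins 4–1.
Okafor vs Varga: Okafor wins 3–2.
Rossi vs Singh: Singh wins 4–1.
Rossi vs Ueda: Ueda wins 4–1.
Rossi vs Petrov: Petrov wins 3–2.
Rossi vs Varga: Varga wins 4–1.
Singh vs Ueda: Singh wins 3–2.
Singh vs Petrov: Singh wins 3–2.
Singh vs Varga: Singh wins 3–2.
Ueda vs Petrov: Ueda wins 5–0.
Ueda vs Varga: Ueda wins 3–2.
Petrov vs Varga: Varga wins 4–1.
Singh beats each rival — Okafor (4–1), Rossi (4–1), Ueda (3–2), Petrov (3–2), Varga (3–2) — so Singh is the Condorcet winner.

Singh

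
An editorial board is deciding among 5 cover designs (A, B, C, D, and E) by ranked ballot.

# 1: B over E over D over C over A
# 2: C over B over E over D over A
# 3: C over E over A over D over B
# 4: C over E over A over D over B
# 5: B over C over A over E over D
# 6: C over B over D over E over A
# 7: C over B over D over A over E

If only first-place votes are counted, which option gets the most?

First-place vote totals:
  A: 0
  B: 2
  C: 5
  D: 0
  E: 0
C has the most first-place votes.

C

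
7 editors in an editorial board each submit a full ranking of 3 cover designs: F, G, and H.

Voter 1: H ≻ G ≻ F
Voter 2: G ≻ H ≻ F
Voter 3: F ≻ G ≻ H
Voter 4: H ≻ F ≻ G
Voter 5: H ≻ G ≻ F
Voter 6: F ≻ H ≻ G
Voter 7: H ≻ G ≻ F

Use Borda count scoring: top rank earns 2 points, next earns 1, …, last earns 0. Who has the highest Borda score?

H

Borda scores:
  F: 0 + 0 + 2 + 1 + 0 + 2 + 0 = 5
  G: 1 + 2 + 1 + 0 + 1 + 0 + 1 = 6
  H: 2 + 1 + 0 + 2 + 2 + 1 + 2 = 10
H has the highest total.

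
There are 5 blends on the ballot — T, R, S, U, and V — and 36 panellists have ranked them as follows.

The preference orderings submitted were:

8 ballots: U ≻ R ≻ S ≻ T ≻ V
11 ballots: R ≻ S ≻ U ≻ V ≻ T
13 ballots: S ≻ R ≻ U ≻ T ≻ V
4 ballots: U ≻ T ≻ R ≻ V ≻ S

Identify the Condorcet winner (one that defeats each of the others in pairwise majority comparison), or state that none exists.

Head-to-head results (36 voters total):
T vs R: R wins 32–4.
T vs S: S wins 32–4.
T vs U: U wins 36–0.
T vs V: T wins 25–11.
R vs S: R wins 23–13.
R vs U: R wins 24–12.
R vs V: R wins 36–0.
S vs U: S wins 24–12.
S vs V: S wins 32–4.
U vs V: U wins 36–0.
R beats each rival — T (32–4), S (23–13), U (24–12), V (36–0) — so R is the Condorcet winner.

R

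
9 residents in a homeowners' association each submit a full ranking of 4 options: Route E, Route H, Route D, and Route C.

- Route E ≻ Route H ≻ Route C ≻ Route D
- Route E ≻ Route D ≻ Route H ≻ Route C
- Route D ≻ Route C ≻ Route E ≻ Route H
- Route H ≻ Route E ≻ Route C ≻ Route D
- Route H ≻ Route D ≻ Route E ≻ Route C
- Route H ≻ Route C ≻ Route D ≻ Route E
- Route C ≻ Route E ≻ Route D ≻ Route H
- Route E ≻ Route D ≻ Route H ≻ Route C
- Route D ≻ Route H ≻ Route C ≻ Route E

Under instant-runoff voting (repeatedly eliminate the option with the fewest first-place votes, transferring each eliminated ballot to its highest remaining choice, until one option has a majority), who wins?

Round 1: Route E 3, Route H 3, Route D 2, Route C 1. Route C has the fewest and is eliminated.
Round 2: Route E 4, Route H 3, Route D 2. Route D has the fewest and is eliminated.
Round 3: Route E 5, Route H 4. Route E has a majority.

Route E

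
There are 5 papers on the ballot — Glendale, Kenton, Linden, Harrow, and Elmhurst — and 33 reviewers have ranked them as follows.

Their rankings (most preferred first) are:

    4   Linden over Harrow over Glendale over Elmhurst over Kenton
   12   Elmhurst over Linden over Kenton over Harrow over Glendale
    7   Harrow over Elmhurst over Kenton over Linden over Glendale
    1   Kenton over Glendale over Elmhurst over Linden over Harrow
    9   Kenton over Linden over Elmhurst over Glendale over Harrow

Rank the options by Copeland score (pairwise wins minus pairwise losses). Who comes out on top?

Pairwise results:
  Glendale vs Kenton: Kenton wins 29–4.
  Glendale vs Linden: Linden wins 32–1.
  Glendale vs Harrow: Harrow wins 23–10.
  Glendale vs Elmhurst: Elmhurst wins 28–5.
  Kenton vs Linden: Kenton wins 17–16.
  Kenton vs Harrow: Kenton wins 22–11.
  Kenton vs Elmhurst: Elmhurst wins 23–10.
  Linden vs Harrow: Linden wins 26–7.
  Linden vs Elmhurst: Elmhurst wins 20–13.
  Harrow vs Elmhurst: Elmhurst wins 22–11.
Copeland scores (wins − losses):
  Glendale: 0 − 4 = -4
  Kenton: 3 − 1 = 2
  Linden: 2 − 2 = 0
  Harrow: 1 − 3 = -2
  Elmhurst: 4 − 0 = 4
Elmhurst has the best Copeland score.

Elmhurst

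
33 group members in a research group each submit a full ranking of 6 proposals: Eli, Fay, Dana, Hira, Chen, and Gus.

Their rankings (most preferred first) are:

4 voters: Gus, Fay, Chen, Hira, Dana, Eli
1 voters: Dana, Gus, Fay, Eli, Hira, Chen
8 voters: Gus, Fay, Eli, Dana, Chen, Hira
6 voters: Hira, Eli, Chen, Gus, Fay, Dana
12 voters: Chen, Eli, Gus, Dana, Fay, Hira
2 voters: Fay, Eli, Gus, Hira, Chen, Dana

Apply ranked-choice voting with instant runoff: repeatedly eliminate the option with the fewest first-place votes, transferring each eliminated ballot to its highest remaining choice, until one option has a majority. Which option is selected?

Chen

Round 1: Chen 12, Gus 12, Hira 6, Fay 2, Dana 1, Eli 0. Eli has the fewest and is eliminated.
Round 2: Chen 12, Gus 12, Hira 6, Fay 2, Dana 1. Dana has the fewest and is eliminated.
Round 3: Gus 13, Chen 12, Hira 6, Fay 2. Fay has the fewest and is eliminated.
Round 4: Gus 15, Chen 12, Hira 6. Hira has the fewest and is eliminated.
Round 5: Chen 18, Gus 15. Chen has a majority.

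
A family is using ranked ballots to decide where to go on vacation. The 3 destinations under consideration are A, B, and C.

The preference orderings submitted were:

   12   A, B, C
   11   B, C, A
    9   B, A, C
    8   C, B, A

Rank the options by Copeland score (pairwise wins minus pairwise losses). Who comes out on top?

B

Pairwise results:
  A vs B: B wins 28–12.
  A vs C: A wins 21–19.
  B vs C: B wins 32–8.
Copeland scores (wins − losses):
  A: 1 − 1 = 0
  B: 2 − 0 = 2
  C: 0 − 2 = -2
B has the best Copeland score.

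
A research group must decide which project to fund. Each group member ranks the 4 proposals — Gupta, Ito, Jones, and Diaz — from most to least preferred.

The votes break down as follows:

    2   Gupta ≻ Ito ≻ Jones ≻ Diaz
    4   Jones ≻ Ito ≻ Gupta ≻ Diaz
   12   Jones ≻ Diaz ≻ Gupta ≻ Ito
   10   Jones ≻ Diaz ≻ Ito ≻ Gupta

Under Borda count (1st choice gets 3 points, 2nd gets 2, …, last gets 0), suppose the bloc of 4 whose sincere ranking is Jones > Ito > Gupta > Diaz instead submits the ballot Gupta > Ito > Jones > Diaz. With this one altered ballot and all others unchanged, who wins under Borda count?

Jones

Borda totals with the altered ballot: Gupta 30, Ito 22, Jones 72, Diaz 44.
The winner is unchanged: still Jones.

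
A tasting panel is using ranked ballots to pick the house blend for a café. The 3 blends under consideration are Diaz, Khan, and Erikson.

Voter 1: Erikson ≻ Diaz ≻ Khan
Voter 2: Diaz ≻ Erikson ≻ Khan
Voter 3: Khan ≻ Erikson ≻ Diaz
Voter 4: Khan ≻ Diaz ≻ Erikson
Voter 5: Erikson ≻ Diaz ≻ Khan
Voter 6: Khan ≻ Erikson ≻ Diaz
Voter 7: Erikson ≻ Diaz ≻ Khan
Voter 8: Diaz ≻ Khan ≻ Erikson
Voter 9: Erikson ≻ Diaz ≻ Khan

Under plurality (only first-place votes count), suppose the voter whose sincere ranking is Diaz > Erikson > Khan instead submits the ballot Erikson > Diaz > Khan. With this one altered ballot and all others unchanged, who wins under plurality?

Erikson

First-place totals with the altered ballot: Diaz 1, Khan 3, Erikson 5.
The winner is unchanged: still Erikson.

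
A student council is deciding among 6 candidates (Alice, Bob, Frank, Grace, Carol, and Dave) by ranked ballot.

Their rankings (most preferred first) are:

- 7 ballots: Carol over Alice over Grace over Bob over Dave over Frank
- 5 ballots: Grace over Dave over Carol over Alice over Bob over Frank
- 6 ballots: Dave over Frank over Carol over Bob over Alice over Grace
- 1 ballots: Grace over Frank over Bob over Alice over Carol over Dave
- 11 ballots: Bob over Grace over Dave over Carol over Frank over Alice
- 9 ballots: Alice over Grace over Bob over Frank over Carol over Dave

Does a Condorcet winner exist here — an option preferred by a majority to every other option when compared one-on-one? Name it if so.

Head-to-head results (39 voters total):
Alice vs Bob: Alice wins 21–18.
Alice vs Frank: Alice wins 21–18.
Alice vs Grace: Alice wins 22–17.
Alice vs Carol: Carol wins 29–10.
Alice vs Dave: Dave wins 22–17.
Bob vs Frank: Bob wins 32–7.
Bob vs Grace: Grace wins 22–17.
Bob vs Carol: Bob wins 21–18.
Bob vs Dave: Bob wins 28–11.
Frank vs Grace: Grace wins 33–6.
Frank vs Carol: Carol wins 23–16.
Frank vs Dave: Dave wins 29–10.
Grace vs Carol: Grace wins 26–13.
Grace vs Dave: Grace wins 33–6.
Carol vs Dave: Dave wins 22–17.
No candidate beats all others: Alice beats Bob beats Carol beats Alice, a majority cycle.

There is no Condorcet winner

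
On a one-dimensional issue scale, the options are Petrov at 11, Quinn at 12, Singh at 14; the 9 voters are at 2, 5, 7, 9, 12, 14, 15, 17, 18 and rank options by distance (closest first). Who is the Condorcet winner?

With single-peaked preferences on a line, the Condorcet winner is the candidate closest to the median voter.
The median voter (position 12) is closest to Quinn at 12.
Check: Quinn vs Petrov — voters closer to Quinn: 5 of 9.

Quinn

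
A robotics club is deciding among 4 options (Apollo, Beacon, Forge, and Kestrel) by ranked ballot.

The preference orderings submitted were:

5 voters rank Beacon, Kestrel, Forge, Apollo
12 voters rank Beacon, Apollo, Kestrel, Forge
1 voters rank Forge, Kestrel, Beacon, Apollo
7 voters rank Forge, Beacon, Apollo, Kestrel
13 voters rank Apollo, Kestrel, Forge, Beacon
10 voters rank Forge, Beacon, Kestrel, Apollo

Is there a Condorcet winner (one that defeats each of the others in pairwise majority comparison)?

No

Head-to-head results (48 voters total):
Apollo vs Beacon: Beacon wins 35–13.
Apollo vs Forge: Apollo wins 25–23.
Apollo vs Kestrel: Apollo wins 32–16.
Beacon vs Forge: Forge wins 31–17.
Beacon vs Kestrel: Beacon wins 34–14.
Forge vs Kestrel: Kestrel wins 30–18.
No candidate beats all others: Apollo beats Forge beats Beacon beats Apollo, a majority cycle.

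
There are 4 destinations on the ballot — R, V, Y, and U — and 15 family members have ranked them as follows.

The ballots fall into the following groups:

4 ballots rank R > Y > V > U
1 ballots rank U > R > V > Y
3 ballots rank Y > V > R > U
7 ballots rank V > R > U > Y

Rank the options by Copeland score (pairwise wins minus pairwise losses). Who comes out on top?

V

Pairwise results:
  R vs V: V wins 10–5.
  R vs Y: R wins 12–3.
  R vs U: R wins 14–1.
  V vs Y: V wins 8–7.
  V vs U: V wins 14–1.
  Y vs U: U wins 8–7.
Copeland scores (wins − losses):
  R: 2 − 1 = 1
  V: 3 − 0 = 3
  Y: 0 − 3 = -3
  U: 1 − 2 = -1
V has the best Copeland score.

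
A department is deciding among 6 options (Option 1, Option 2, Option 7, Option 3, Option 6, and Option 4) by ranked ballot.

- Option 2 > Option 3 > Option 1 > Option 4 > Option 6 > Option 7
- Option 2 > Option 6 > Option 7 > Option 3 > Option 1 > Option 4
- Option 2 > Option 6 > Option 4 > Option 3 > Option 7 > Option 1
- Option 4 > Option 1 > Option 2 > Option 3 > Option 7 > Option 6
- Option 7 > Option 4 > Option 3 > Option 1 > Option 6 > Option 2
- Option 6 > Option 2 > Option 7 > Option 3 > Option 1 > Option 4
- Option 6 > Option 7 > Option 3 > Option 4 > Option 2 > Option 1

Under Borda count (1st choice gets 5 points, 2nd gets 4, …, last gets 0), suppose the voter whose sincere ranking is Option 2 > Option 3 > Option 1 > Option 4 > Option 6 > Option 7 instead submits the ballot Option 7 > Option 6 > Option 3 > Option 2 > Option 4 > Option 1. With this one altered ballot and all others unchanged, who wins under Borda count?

Borda totals with the altered ballot: Option 1 8, Option 2 20, Option 7 22, Option 3 17, Option 6 23, Option 4 15.
The switch changes the winner from Option 2 to Option 6.

Option 6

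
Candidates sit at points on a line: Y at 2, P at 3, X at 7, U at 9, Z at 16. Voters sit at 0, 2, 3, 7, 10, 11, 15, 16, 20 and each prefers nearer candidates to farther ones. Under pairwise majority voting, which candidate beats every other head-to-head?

With single-peaked preferences on a line, the Condorcet winner is the candidate closest to the median voter.
The median voter (position 10) is closest to U at 9.
Check: U vs P — voters closer to U: 6 of 9.

U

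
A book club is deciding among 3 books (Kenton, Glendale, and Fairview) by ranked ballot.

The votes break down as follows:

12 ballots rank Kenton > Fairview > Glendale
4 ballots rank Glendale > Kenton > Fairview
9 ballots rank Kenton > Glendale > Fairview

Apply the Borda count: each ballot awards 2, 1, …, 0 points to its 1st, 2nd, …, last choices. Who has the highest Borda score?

Kenton

Borda scores:
  Kenton: 12·2 + 4·1 + 9·2 = 46
  Glendale: 12·0 + 4·2 + 9·1 = 17
  Fairview: 12·1 + 4·0 + 9·0 = 12
Kenton has the highest total.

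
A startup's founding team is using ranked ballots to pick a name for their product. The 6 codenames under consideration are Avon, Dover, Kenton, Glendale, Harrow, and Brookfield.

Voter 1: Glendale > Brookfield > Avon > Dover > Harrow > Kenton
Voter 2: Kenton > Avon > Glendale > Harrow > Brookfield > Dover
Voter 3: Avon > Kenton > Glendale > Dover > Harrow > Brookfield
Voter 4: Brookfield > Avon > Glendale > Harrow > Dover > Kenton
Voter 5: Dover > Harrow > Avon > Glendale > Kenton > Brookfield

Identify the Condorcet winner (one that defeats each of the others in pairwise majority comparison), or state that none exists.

Head-to-head results (5 voters total):
Avon vs Dover: Avon wins 4–1.
Avon vs Kenton: Avon wins 4–1.
Avon vs Glendale: Avon wins 4–1.
Avon vs Harrow: Avon wins 4–1.
Avon vs Brookfield: Avon wins 3–2.
Dover vs Kenton: Dover wins 3–2.
Dover vs Glendale: Glendale wins 4–1.
Dover vs Harrow: Dover wins 3–2.
Dover vs Brookfield: Brookfield wins 3–2.
Kenton vs Glendale: Glendale wins 3–2.
Kenton vs Harrow: Harrow wins 3–2.
Kenton vs Brookfield: Kenton wins 3–2.
Glendale vs Harrow: Glendale wins 4–1.
Glendale vs Brookfield: Glendale wins 4–1.
Harrow vs Brookfield: Harrow wins 3–2.
Avon beats each rival — Dover (4–1), Kenton (4–1), Glendale (4–1), Harrow (4–1), Brookfield (3–2) — so Avon is the Condorcet winner.

Avon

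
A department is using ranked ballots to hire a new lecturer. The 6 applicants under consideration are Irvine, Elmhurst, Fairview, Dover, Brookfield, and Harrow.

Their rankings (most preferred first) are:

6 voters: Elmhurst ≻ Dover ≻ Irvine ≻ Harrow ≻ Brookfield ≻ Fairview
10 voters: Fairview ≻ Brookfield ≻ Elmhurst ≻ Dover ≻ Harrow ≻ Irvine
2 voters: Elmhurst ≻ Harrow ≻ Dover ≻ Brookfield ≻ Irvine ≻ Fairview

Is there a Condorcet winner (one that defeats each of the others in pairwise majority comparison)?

Yes

Head-to-head results (18 voters total):
Irvine vs Elmhurst: Elmhurst wins 18–0.
Irvine vs Fairview: Fairview wins 10–8.
Irvine vs Dover: Dover wins 18–0.
Irvine vs Brookfield: Brookfield wins 12–6.
Irvine vs Harrow: Harrow wins 12–6.
Elmhurst vs Fairview: Fairview wins 10–8.
Elmhurst vs Dover: Elmhurst wins 18–0.
Elmhurst vs Brookfield: Brookfield wins 10–8.
Elmhurst vs Harrow: Elmhurst wins 18–0.
Fairview vs Dover: Fairview wins 10–8.
Fairview vs Brookfield: Fairview wins 10–8.
Fairview vs Harrow: Fairview wins 10–8.
Dover vs Brookfield: Brookfield wins 10–8.
Dover vs Harrow: Dover wins 16–2.
Brookfield vs Harrow: Brookfield wins 10–8.
Fairview beats each rival — Irvine (10–8), Elmhurst (10–8), Dover (10–8), Brookfield (10–8), Harrow (10–8) — so Fairview is the Condorcet winner.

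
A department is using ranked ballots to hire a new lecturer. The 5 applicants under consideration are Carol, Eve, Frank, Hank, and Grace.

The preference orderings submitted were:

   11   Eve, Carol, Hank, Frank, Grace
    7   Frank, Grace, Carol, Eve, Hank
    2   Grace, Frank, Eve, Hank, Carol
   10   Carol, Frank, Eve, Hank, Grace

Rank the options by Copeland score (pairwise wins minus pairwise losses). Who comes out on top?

Pairwise results:
  Carol vs Eve: Carol wins 17–13.
  Carol vs Frank: Carol wins 21–9.
  Carol vs Hank: Carol wins 28–2.
  Carol vs Grace: Carol wins 21–9.
  Eve vs Frank: Frank wins 19–11.
  Eve vs Hank: Eve wins 30–0.
  Eve vs Grace: Eve wins 21–9.
  Frank vs Hank: Frank wins 19–11.
  Frank vs Grace: Frank wins 28–2.
  Hank vs Grace: Hank wins 21–9.
Copeland scores (wins − losses):
  Carol: 4 − 0 = 4
  Eve: 2 − 2 = 0
  Frank: 3 − 1 = 2
  Hank: 1 − 3 = -2
  Grace: 0 − 4 = -4
Carol has the best Copeland score.

Carol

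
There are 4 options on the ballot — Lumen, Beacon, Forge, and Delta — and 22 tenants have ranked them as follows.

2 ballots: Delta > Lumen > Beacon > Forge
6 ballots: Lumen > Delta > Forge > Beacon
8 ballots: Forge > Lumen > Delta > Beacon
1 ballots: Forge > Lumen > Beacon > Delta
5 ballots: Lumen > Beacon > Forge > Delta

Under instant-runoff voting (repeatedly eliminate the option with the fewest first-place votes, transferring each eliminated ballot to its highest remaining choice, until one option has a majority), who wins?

Lumen

Round 1: Lumen 11, Forge 9, Delta 2, Beacon 0. Beacon has the fewest and is eliminated.
Round 2: Lumen 11, Forge 9, Delta 2. Delta has the fewest and is eliminated.
Round 3: Lumen 13, Forge 9. Lumen has a majority.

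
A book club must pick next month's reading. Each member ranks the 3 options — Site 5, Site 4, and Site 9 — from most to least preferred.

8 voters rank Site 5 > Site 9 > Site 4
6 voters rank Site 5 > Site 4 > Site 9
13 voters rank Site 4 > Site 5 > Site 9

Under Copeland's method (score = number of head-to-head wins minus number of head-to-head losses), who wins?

Pairwise results:
  Site 5 vs Site 4: Site 5 wins 14–13.
  Site 5 vs Site 9: Site 5 wins 27–0.
  Site 4 vs Site 9: Site 4 wins 19–8.
Copeland scores (wins − losses):
  Site 5: 2 − 0 = 2
  Site 4: 1 − 1 = 0
  Site 9: 0 − 2 = -2
Site 5 has the best Copeland score.

Site 5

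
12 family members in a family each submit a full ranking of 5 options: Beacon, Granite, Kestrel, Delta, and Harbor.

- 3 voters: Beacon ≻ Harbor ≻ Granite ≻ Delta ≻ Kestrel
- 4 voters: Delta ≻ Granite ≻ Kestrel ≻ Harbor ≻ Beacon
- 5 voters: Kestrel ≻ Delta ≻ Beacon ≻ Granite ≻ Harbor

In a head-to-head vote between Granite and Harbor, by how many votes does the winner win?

6

Ballots ranking Granite above Harbor: 4+5 = 9.
Ballots ranking Harbor above Granite: 3.
Granite wins 9–3, a margin of 6.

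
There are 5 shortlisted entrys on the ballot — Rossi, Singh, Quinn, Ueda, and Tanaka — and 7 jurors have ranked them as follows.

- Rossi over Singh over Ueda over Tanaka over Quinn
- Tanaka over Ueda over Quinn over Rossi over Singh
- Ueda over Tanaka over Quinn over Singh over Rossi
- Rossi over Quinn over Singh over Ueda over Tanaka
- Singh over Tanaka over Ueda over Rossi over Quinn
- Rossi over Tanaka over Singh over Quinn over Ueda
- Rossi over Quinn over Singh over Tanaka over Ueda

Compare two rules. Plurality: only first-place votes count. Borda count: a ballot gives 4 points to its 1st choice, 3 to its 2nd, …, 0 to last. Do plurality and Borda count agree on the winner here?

Yes

Plurality first-place counts: Rossi 4, Singh 1, Quinn 0, Ueda 1, Tanaka 1 → Rossi.
Borda totals: Rossi 18, Singh 14, Quinn 11, Ueda 12, Tanaka 15 → Rossi.
The two rules agree on Rossi.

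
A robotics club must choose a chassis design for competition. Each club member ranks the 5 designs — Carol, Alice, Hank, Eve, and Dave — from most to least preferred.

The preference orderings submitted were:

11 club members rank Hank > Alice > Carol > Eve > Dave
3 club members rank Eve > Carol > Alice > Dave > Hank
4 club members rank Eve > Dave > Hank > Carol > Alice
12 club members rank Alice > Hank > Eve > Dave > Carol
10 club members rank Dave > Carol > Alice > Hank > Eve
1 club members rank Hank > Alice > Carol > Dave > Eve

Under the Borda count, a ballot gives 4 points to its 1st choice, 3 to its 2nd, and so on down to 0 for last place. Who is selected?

Alice

Borda scores:
  Carol: 11·2 + 3·3 + 4·1 + 12·0 + 10·3 + 2 = 67
  Alice: 11·3 + 3·2 + 4·0 + 12·4 + 10·2 + 3 = 110
  Hank: 11·4 + 3·0 + 4·2 + 12·3 + 10·1 + 4 = 102
  Eve: 11·1 + 3·4 + 4·4 + 12·2 + 10·0 + 0 = 63
  Dave: 11·0 + 3·1 + 4·3 + 12·1 + 10·4 + 1 = 68
Alice has the highest total.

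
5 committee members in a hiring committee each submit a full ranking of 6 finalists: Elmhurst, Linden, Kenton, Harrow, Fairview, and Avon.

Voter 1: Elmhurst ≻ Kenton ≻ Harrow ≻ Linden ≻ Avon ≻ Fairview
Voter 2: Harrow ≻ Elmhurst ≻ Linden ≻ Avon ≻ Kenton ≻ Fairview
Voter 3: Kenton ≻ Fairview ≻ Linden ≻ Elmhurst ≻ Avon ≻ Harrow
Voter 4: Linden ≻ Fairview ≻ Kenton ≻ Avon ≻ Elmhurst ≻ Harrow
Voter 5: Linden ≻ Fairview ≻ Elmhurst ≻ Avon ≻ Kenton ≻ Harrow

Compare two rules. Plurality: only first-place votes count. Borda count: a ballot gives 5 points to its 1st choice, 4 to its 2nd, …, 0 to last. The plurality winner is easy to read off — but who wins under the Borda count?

Plurality first-place counts: Elmhurst 1, Linden 2, Kenton 1, Harrow 1, Fairview 0, Avon 0 → Linden.
Borda totals: Elmhurst 15, Linden 18, Kenton 14, Harrow 8, Fairview 12, Avon 8 → Linden.

Linden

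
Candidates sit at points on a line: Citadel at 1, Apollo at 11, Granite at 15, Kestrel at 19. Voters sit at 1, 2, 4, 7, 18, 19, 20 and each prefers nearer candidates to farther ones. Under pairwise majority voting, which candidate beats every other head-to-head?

With single-peaked preferences on a line, the Condorcet winner is the candidate closest to the median voter.
The median voter (position 7) is closest to Apollo at 11.
Check: Apollo vs Granite — voters closer to Apollo: 4 of 7.

Apollo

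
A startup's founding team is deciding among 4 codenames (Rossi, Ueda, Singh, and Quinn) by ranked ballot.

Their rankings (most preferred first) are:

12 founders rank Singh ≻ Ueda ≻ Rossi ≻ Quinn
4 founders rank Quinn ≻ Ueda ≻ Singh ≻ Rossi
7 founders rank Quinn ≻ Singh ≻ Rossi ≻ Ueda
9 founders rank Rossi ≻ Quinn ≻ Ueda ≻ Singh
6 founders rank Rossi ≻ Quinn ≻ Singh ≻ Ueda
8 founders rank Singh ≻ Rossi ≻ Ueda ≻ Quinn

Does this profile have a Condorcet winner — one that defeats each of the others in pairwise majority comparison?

Head-to-head results (46 voters total):
Rossi vs Ueda: Rossi wins 30–16.
Rossi vs Singh: Singh wins 31–15.
Rossi vs Quinn: Rossi wins 35–11.
Ueda vs Singh: Singh wins 33–13.
Ueda vs Quinn: Quinn wins 26–20.
Singh vs Quinn: Quinn wins 26–20.
No candidate beats all others: Rossi beats Quinn beats Singh beats Rossi, a majority cycle.

No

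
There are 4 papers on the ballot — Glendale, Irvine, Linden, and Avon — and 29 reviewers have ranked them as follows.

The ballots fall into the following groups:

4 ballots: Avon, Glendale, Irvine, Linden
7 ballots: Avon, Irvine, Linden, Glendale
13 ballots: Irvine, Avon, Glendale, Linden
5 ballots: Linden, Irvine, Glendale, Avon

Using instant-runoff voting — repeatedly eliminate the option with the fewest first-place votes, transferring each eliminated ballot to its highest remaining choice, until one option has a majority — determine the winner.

Round 1: Irvine 13, Avon 11, Linden 5, Glendale 0. Glendale has the fewest and is eliminated.
Round 2: Irvine 13, Avon 11, Linden 5. Linden has the fewest and is eliminated.
Round 3: Irvine 18, Avon 11. Irvine has a majority.

Irvine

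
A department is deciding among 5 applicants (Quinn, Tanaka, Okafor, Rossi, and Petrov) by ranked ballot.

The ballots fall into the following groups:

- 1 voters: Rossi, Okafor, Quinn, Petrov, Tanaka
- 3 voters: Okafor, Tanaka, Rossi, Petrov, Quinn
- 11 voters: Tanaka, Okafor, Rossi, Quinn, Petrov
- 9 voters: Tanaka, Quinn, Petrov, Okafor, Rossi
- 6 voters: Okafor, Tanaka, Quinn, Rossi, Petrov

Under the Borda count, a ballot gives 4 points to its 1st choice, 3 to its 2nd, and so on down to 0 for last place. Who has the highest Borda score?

Tanaka

Borda scores:
  Quinn: 2 + 3·0 + 11·1 + 9·3 + 6·2 = 52
  Tanaka: 0 + 3·3 + 11·4 + 9·4 + 6·3 = 107
  Okafor: 3 + 3·4 + 11·3 + 9·1 + 6·4 = 81
  Rossi: 4 + 3·2 + 11·2 + 9·0 + 6·1 = 38
  Petrov: 1 + 3·1 + 11·0 + 9·2 + 6·0 = 22
Tanaka has the highest total.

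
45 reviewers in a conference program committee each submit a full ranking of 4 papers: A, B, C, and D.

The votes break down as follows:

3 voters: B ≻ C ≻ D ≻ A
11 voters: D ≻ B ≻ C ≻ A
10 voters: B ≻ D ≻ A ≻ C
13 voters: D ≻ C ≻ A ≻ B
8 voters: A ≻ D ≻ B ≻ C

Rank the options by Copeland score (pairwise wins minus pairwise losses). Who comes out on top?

D

Pairwise results:
  A vs B: B wins 24–21.
  A vs C: C wins 27–18.
  A vs D: D wins 37–8.
  B vs C: B wins 32–13.
  B vs D: D wins 32–13.
  C vs D: D wins 42–3.
Copeland scores (wins − losses):
  A: 0 − 3 = -3
  B: 2 − 1 = 1
  C: 1 − 2 = -1
  D: 3 − 0 = 3
D has the best Copeland score.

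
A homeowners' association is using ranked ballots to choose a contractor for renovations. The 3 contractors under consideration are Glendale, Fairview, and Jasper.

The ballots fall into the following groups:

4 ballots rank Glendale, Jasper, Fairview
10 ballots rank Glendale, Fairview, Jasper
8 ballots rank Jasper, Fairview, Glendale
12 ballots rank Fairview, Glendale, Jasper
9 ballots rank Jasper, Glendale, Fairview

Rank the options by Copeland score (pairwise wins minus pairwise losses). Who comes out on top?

Glendale

Pairwise results:
  Glendale vs Fairview: Glendale wins 23–20.
  Glendale vs Jasper: Glendale wins 26–17.
  Fairview vs Jasper: Fairview wins 22–21.
Copeland scores (wins − losses):
  Glendale: 2 − 0 = 2
  Fairview: 1 − 1 = 0
  Jasper: 0 − 2 = -2
Glendale has the best Copeland score.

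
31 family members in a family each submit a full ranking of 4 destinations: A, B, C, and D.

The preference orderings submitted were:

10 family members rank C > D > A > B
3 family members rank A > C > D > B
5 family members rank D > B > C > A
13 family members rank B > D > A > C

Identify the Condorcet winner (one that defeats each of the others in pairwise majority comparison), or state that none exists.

Head-to-head results (31 voters total):
A vs B: B wins 18–13.
A vs C: A wins 16–15.
A vs D: D wins 28–3.
B vs C: B wins 18–13.
B vs D: D wins 18–13.
C vs D: D wins 18–13.
D beats each rival — A (28–3), B (18–13), C (18–13) — so D is the Condorcet winner.

D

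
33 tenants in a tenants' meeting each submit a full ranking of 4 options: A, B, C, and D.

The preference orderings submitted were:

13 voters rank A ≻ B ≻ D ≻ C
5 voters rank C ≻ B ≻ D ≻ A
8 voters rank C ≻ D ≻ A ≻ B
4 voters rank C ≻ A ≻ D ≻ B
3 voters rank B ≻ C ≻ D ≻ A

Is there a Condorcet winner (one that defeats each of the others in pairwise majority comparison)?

Head-to-head results (33 voters total):
A vs B: A wins 25–8.
A vs C: C wins 20–13.
A vs D: A wins 17–16.
B vs C: C wins 17–16.
B vs D: B wins 21–12.
C vs D: C wins 20–13.
C beats each rival — A (20–13), B (17–16), D (20–13) — so C is the Condorcet winner.

Yes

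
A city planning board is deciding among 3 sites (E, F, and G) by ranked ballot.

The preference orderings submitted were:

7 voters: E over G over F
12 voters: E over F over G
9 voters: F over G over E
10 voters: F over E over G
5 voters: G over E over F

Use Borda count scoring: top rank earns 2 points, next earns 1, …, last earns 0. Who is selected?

Borda scores:
  E: 7·2 + 12·2 + 9·0 + 10·1 + 5·1 = 53
  F: 7·0 + 12·1 + 9·2 + 10·2 + 5·0 = 50
  G: 7·1 + 12·0 + 9·1 + 10·0 + 5·2 = 26
E has the highest total.

E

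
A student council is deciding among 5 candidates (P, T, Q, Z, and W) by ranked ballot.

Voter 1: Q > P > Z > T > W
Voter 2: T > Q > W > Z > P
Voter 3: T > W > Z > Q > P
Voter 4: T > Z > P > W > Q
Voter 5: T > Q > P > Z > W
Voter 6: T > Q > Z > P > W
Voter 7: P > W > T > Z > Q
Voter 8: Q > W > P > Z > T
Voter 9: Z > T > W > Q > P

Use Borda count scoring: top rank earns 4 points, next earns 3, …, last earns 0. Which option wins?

T

Borda scores:
  P: 3 + 0 + 0 + 2 + 2 + 1 + 4 + 2 + 0 = 14
  T: 1 + 4 + 4 + 4 + 4 + 4 + 2 + 0 + 3 = 26
  Q: 4 + 3 + 1 + 0 + 3 + 3 + 0 + 4 + 1 = 19
  Z: 2 + 1 + 2 + 3 + 1 + 2 + 1 + 1 + 4 = 17
  W: 0 + 2 + 3 + 1 + 0 + 0 + 3 + 3 + 2 = 14
T has the highest total.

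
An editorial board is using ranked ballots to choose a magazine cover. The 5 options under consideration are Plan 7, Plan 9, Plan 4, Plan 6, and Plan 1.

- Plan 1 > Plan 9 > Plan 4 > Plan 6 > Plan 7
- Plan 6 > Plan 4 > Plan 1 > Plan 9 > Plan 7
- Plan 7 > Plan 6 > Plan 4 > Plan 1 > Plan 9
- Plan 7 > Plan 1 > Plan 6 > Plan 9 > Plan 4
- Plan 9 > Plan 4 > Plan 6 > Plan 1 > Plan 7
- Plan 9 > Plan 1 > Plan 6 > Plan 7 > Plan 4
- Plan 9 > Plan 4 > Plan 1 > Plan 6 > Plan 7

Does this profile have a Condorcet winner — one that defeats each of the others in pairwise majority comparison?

Head-to-head results (7 voters total):
Plan 7 vs Plan 9: Plan 9 wins 5–2.
Plan 7 vs Plan 4: Plan 4 wins 4–3.
Plan 7 vs Plan 6: Plan 6 wins 5–2.
Plan 7 vs Plan 1: Plan 1 wins 5–2.
Plan 9 vs Plan 4: Plan 9 wins 5–2.
Plan 9 vs Plan 6: Plan 9 wins 4–3.
Plan 9 vs Plan 1: Plan 1 wins 4–3.
Plan 4 vs Plan 6: Plan 6 wins 4–3.
Plan 4 vs Plan 1: Plan 4 wins 4–3.
Plan 6 vs Plan 1: Plan 1 wins 4–3.
No candidate beats all others: Plan 9 beats Plan 4 beats Plan 1 beats Plan 9, a majority cycle.

No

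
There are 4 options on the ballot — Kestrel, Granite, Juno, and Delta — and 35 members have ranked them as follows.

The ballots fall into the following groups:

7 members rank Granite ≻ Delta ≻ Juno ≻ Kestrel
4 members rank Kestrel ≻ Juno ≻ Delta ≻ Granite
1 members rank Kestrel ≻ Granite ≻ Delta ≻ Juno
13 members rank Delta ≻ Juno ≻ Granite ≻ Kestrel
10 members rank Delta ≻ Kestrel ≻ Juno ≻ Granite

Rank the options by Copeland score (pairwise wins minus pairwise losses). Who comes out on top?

Delta

Pairwise results:
  Kestrel vs Granite: Granite wins 20–15.
  Kestrel vs Juno: Juno wins 20–15.
  Kestrel vs Delta: Delta wins 30–5.
  Granite vs Juno: Juno wins 27–8.
  Granite vs Delta: Delta wins 27–8.
  Juno vs Delta: Delta wins 31–4.
Copeland scores (wins − losses):
  Kestrel: 0 − 3 = -3
  Granite: 1 − 2 = -1
  Juno: 2 − 1 = 1
  Delta: 3 − 0 = 3
Delta has the best Copeland score.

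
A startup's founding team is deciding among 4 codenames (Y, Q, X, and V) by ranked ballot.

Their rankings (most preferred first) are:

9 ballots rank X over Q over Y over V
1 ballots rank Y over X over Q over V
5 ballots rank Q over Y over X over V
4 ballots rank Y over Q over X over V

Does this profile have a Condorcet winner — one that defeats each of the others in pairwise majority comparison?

Head-to-head results (19 voters total):
Y vs Q: Q wins 14–5.
Y vs X: Y wins 10–9.
Y vs V: Y wins 19–0.
Q vs X: X wins 10–9.
Q vs V: Q wins 19–0.
X vs V: X wins 19–0.
No candidate beats all others: Y beats X beats Q beats Y, a majority cycle.

No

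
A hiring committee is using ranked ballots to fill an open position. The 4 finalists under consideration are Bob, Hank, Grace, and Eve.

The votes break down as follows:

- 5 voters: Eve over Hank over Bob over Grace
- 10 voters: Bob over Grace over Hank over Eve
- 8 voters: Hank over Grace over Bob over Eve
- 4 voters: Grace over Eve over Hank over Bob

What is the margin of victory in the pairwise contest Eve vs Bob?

Ballots ranking Eve above Bob: 5+4 = 9.
Ballots ranking Bob above Eve: 10+8 = 18.
Bob wins 18–9, a margin of 9.

9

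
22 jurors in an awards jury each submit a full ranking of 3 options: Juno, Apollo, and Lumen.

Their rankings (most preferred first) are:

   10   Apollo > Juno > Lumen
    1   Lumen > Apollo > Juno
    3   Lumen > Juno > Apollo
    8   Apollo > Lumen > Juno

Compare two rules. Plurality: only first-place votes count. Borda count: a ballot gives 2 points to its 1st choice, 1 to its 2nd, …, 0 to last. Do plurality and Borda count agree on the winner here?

Yes

Plurality first-place counts: Juno 0, Apollo 18, Lumen 4 → Apollo.
Borda totals: Juno 13, Apollo 37, Lumen 16 → Apollo.
The two rules agree on Apollo.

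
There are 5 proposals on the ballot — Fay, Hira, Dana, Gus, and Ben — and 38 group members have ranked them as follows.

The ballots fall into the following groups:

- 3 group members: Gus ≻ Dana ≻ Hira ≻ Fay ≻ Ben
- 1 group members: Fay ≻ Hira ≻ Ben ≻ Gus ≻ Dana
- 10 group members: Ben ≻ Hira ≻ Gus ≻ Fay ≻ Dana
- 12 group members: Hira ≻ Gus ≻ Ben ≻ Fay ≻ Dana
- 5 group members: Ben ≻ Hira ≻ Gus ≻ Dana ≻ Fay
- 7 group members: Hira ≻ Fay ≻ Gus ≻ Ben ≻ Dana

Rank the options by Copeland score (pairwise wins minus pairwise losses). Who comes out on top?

Pairwise results:
  Fay vs Hira: Hira wins 37–1.
  Fay vs Dana: Fay wins 30–8.
  Fay vs Gus: Gus wins 30–8.
  Fay vs Ben: Ben wins 27–11.
  Hira vs Dana: Hira wins 35–3.
  Hira vs Gus: Hira wins 35–3.
  Hira vs Ben: Hira wins 23–15.
  Dana vs Gus: Gus wins 38–0.
  Dana vs Ben: Ben wins 35–3.
  Gus vs Ben: Gus wins 22–16.
Copeland scores (wins − losses):
  Fay: 1 − 3 = -2
  Hira: 4 − 0 = 4
  Dana: 0 − 4 = -4
  Gus: 3 − 1 = 2
  Ben: 2 − 2 = 0
Hira has the best Copeland score.

Hira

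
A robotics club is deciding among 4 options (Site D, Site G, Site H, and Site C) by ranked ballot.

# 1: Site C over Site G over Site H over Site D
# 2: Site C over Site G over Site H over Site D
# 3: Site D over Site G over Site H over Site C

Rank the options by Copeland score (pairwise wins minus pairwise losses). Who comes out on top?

Pairwise results:
  Site D vs Site G: Site G wins 2–1.
  Site D vs Site H: Site H wins 2–1.
  Site D vs Site C: Site C wins 2–1.
  Site G vs Site H: Site G wins 3–0.
  Site G vs Site C: Site C wins 2–1.
  Site H vs Site C: Site C wins 2–1.
Copeland scores (wins − losses):
  Site D: 0 − 3 = -3
  Site G: 2 − 1 = 1
  Site H: 1 − 2 = -1
  Site C: 3 − 0 = 3
Site C has the best Copeland score.

Site C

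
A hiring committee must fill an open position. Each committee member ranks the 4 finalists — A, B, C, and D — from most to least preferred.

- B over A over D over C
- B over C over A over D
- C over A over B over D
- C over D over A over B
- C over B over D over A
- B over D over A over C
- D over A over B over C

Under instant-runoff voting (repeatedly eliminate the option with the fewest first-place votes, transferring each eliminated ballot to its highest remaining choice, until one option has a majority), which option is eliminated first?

Round 1: B 3, C 3, D 1, A 0. A has the fewest and is eliminated.
Round 2: B 3, C 3, D 1. D has the fewest and is eliminated.
Round 3: B 4, C 3. B has a majority.

A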